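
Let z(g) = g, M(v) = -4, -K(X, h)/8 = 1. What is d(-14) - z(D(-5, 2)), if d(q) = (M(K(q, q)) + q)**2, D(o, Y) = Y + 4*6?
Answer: 298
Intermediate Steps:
D(o, Y) = 24 + Y (D(o, Y) = Y + 24 = 24 + Y)
K(X, h) = -8 (K(X, h) = -8*1 = -8)
d(q) = (-4 + q)**2
d(-14) - z(D(-5, 2)) = (-4 - 14)**2 - (24 + 2) = (-18)**2 - 1*26 = 324 - 26 = 298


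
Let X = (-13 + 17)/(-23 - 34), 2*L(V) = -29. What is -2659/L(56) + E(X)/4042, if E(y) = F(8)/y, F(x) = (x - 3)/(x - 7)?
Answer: 85973159/468872 ≈ 183.36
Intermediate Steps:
L(V) = -29/2 (L(V) = (½)*(-29) = -29/2)
X = -4/57 (X = 4/(-57) = 4*(-1/57) = -4/57 ≈ -0.070175)
F(x) = (-3 + x)/(-7 + x)
E(y) = 5/y (E(y) = ((-3 + 8)/(-7 + 8))/y = (5/1)/y = (1*5)/y = 5/y)
-2659/L(56) + E(X)/4042 = -2659/(-29/2) + (5/(-4/57))/4042 = -2659*(-2/29) + (5*(-57/4))*(1/4042) = 5318/29 - 285/4*1/4042 = 5318/29 - 285/16168 = 85973159/468872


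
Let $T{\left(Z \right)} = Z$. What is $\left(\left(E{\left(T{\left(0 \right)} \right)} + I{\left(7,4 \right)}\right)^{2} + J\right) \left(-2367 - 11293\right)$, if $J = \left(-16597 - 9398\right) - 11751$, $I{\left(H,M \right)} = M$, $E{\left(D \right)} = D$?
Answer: $515391800$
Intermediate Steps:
$J = -37746$ ($J = -25995 - 11751 = -37746$)
$\left(\left(E{\left(T{\left(0 \right)} \right)} + I{\left(7,4 \right)}\right)^{2} + J\right) \left(-2367 - 11293\right) = \left(\left(0 + 4\right)^{2} - 37746\right) \left(-2367 - 11293\right) = \left(4^{2} - 37746\right) \left(-13660\right) = \left(16 - 37746\right) \left(-13660\right) = \left(-37730\right) \left(-13660\right) = 515391800$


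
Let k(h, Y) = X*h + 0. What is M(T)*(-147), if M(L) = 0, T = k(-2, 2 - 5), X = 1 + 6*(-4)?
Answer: 0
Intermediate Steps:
X = -23 (X = 1 - 24 = -23)
k(h, Y) = -23*h (k(h, Y) = -23*h + 0 = -23*h)
T = 46 (T = -23*(-2) = 46)
M(T)*(-147) = 0*(-147) = 0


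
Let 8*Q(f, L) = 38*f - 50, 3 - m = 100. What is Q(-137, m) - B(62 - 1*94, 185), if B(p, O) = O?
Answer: -842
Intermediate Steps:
m = -97 (m = 3 - 1*100 = 3 - 100 = -97)
Q(f, L) = -25/4 + 19*f/4 (Q(f, L) = (38*f - 50)/8 = (-50 + 38*f)/8 = -25/4 + 19*f/4)
Q(-137, m) - B(62 - 1*94, 185) = (-25/4 + (19/4)*(-137)) - 1*185 = (-25/4 - 2603/4) - 185 = -657 - 185 = -842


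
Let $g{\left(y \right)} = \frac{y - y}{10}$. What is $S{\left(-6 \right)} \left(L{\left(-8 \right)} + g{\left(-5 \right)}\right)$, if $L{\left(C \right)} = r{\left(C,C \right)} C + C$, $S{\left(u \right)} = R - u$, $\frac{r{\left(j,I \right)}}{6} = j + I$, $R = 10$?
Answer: $12160$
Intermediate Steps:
$r{\left(j,I \right)} = 6 I + 6 j$ ($r{\left(j,I \right)} = 6 \left(j + I\right) = 6 \left(I + j\right) = 6 I + 6 j$)
$g{\left(y \right)} = 0$ ($g{\left(y \right)} = 0 \cdot \frac{1}{10} = 0$)
$S{\left(u \right)} = 10 - u$
$L{\left(C \right)} = C + 12 C^{2}$ ($L{\left(C \right)} = \left(6 C + 6 C\right) C + C = 12 C C + C = 12 C^{2} + C = C + 12 C^{2}$)
$S{\left(-6 \right)} \left(L{\left(-8 \right)} + g{\left(-5 \right)}\right) = \left(10 - -6\right) \left(- 8 \left(1 + 12 \left(-8\right)\right) + 0\right) = \left(10 + 6\right) \left(- 8 \left(1 - 96\right) + 0\right) = 16 \left(\left(-8\right) \left(-95\right) + 0\right) = 16 \left(760 + 0\right) = 16 \cdot 760 = 12160$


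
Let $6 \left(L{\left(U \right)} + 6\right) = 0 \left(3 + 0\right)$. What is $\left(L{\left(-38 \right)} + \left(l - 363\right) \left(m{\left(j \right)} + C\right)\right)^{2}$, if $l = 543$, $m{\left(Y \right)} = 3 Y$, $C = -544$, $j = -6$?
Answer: $10234559556$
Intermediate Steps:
$L{\left(U \right)} = -6$ ($L{\left(U \right)} = -6 + \frac{0 \left(3 + 0\right)}{6} = -6 + \frac{0 \cdot 3}{6} = -6 + \frac{1}{6} \cdot 0 = -6 + 0 = -6$)
$\left(L{\left(-38 \right)} + \left(l - 363\right) \left(m{\left(j \right)} + C\right)\right)^{2} = \left(-6 + \left(543 - 363\right) \left(3 \left(-6\right) - 544\right)\right)^{2} = \left(-6 + 180 \left(-18 - 544\right)\right)^{2} = \left(-6 + 180 \left(-562\right)\right)^{2} = \left(-6 - 101160\right)^{2} = \left(-101166\right)^{2} = 10234559556$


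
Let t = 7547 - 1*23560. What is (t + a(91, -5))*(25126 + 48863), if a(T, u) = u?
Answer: -1185155802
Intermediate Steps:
t = -16013 (t = 7547 - 23560 = -16013)
(t + a(91, -5))*(25126 + 48863) = (-16013 - 5)*(25126 + 48863) = -16018*73989 = -1185155802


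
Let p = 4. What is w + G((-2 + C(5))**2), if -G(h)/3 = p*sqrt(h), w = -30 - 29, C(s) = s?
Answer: -95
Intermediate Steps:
w = -59
G(h) = -12*sqrt(h)
w + G((-2 + C(5))**2) = -59 - 12*sqrt((-2 + 5)**2) = -59 - 12*sqrt(3**2) = -59 - 12*sqrt(9) = -59 - 12*3 = -59 - 36 = -95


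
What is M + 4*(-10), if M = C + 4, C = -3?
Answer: -39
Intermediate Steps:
M = 1 (M = -3 + 4 = 1)
M + 4*(-10) = 1 + 4*(-10) = 1 - 40 = -39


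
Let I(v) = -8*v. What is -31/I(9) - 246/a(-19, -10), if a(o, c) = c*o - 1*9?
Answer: -12101/13032 ≈ -0.92856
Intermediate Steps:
a(o, c) = -9 + c*o (a(o, c) = c*o - 9 = -9 + c*o)
-31/I(9) - 246/a(-19, -10) = -31/((-8*9)) - 246/(-9 - 10*(-19)) = -31/(-72) - 246/(-9 + 190) = -31*(-1/72) - 246/181 = 31/72 - 246*1/181 = 31/72 - 246/181 = -12101/13032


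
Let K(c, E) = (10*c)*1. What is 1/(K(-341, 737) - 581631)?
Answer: -1/585041 ≈ -1.7093e-6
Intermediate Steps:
K(c, E) = 10*c
1/(K(-341, 737) - 581631) = 1/(10*(-341) - 581631) = 1/(-3410 - 581631) = 1/(-585041) = -1/585041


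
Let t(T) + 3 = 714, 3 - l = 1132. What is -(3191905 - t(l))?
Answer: -3191194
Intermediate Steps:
l = -1129 (l = 3 - 1*1132 = 3 - 1132 = -1129)
t(T) = 711 (t(T) = -3 + 714 = 711)
-(3191905 - t(l)) = -(3191905 - 1*711) = -(3191905 - 711) = -1*3191194 = -3191194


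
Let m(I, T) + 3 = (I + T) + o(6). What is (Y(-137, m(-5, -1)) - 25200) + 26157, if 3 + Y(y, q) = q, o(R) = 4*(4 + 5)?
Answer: 981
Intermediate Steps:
o(R) = 36 (o(R) = 4*9 = 36)
m(I, T) = 33 + I + T (m(I, T) = -3 + ((I + T) + 36) = -3 + (36 + I + T) = 33 + I + T)
Y(y, q) = -3 + q
(Y(-137, m(-5, -1)) - 25200) + 26157 = ((-3 + (33 - 5 - 1)) - 25200) + 26157 = ((-3 + 27) - 25200) + 26157 = (24 - 25200) + 26157 = -25176 + 26157 = 981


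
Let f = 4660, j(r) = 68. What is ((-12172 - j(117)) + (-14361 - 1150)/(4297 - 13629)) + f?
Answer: -70721049/9332 ≈ -7578.3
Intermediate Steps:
((-12172 - j(117)) + (-14361 - 1150)/(4297 - 13629)) + f = ((-12172 - 1*68) + (-14361 - 1150)/(4297 - 13629)) + 4660 = ((-12172 - 68) - 15511/(-9332)) + 4660 = (-12240 - 15511*(-1/9332)) + 4660 = (-12240 + 15511/9332) + 4660 = -114208169/9332 + 4660 = -70721049/9332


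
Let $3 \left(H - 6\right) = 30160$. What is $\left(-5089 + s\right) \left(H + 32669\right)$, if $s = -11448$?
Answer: $- \frac{2119795345}{3} \approx -7.066 \cdot 10^{8}$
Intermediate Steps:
$H = \frac{30178}{3}$ ($H = 6 + \frac{1}{3} \cdot 30160 = 6 + \frac{30160}{3} = \frac{30178}{3} \approx 10059.0$)
$\left(-5089 + s\right) \left(H + 32669\right) = \left(-5089 - 11448\right) \left(\frac{30178}{3} + 32669\right) = \left(-16537\right) \frac{128185}{3} = - \frac{2119795345}{3}$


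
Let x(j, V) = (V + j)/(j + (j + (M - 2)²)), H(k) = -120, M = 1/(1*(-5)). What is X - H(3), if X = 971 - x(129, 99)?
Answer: 7163261/6571 ≈ 1090.1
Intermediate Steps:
M = -⅕ (M = 1/(-5) = -⅕ ≈ -0.20000)
x(j, V) = (V + j)/(121/25 + 2*j) (x(j, V) = (V + j)/(j + (j + (-⅕ - 2)²)) = (V + j)/(j + (j + (-11/5)²)) = (V + j)/(j + (j + 121/25)) = (V + j)/(j + (121/25 + j)) = (V + j)/(121/25 + 2*j))
X = 6374741/6571 (X = 971 - 25*(99 + 129)/(121 + 50*129) = 971 - 25*228/(121 + 6450) = 971 - 25*228/6571 = 971 - 1*5700/6571 = 971 - 5700/6571 = 6374741/6571 ≈ 970.13)
X - H(3) = 6374741/6571 - 1*(-120) = 6374741/6571 + 120 = 7163261/6571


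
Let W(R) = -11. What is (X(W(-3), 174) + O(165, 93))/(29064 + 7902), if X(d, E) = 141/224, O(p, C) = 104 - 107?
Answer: -177/2760128 ≈ -6.4127e-5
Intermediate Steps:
O(p, C) = -3
X(d, E) = 141/224 (X(d, E) = 141*(1/224) = 141/224)
(X(W(-3), 174) + O(165, 93))/(29064 + 7902) = (141/224 - 3)/(29064 + 7902) = -531/224/36966 = -531/224*1/36966 = -177/2760128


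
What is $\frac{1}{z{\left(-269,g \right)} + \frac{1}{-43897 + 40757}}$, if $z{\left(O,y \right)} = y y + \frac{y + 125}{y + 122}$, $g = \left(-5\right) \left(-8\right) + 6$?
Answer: $\frac{43960}{93064091} \approx 0.00047236$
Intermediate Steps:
$g = 46$ ($g = 40 + 6 = 46$)
$z{\left(O,y \right)} = y^{2} + \frac{125 + y}{122 + y}$
$\frac{1}{z{\left(-269,g \right)} + \frac{1}{-43897 + 40757}} = \frac{1}{\frac{125 + 46 + 46^{3} + 122 \cdot 46^{2}}{122 + 46} + \frac{1}{-43897 + 40757}} = \frac{1}{\frac{125 + 46 + 97336 + 122 \cdot 2116}{168} + \frac{1}{-3140}} = \frac{1}{\frac{125 + 46 + 97336 + 258152}{168} - \frac{1}{3140}} = \frac{1}{\frac{1}{168} \cdot 355659 - \frac{1}{3140}} = \frac{1}{\frac{118553}{56} - \frac{1}{3140}} = \frac{1}{\frac{93064091}{43960}} = \frac{43960}{93064091}$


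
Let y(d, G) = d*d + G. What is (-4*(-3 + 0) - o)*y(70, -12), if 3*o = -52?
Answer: 430144/3 ≈ 1.4338e+5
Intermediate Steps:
o = -52/3 (o = (⅓)*(-52) = -52/3 ≈ -17.333)
y(d, G) = G + d² (y(d, G) = d² + G = G + d²)
(-4*(-3 + 0) - o)*y(70, -12) = (-4*(-3 + 0) - 1*(-52/3))*(-12 + 70²) = (-4*(-3) + 52/3)*(-12 + 4900) = (12 + 52/3)*4888 = (88/3)*4888 = 430144/3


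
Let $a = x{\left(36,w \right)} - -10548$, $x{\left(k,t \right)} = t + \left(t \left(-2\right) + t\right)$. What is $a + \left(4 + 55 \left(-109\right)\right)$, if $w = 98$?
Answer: $4557$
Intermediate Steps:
$x{\left(k,t \right)} = 0$ ($x{\left(k,t \right)} = t + \left(- 2 t + t\right) = t - t = 0$)
$a = 10548$ ($a = 0 - -10548 = 0 + 10548 = 10548$)
$a + \left(4 + 55 \left(-109\right)\right) = 10548 + \left(4 + 55 \left(-109\right)\right) = 10548 + \left(4 - 5995\right) = 10548 - 5991 = 4557$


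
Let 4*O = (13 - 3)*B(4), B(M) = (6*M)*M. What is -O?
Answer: -240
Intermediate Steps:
B(M) = 6*M**2
O = 240 (O = ((13 - 3)*(6*4**2))/4 = (10*(6*16))/4 = (10*96)/4 = (1/4)*960 = 240)
-O = -1*240 = -240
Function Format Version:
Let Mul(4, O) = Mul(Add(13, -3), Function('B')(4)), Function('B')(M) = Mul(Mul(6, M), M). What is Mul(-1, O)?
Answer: -240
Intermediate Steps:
Function('B')(M) = Mul(6, Pow(M, 2))
O = 240 (O = Mul(Rational(1, 4), Mul(Add(13, -3), Mul(6, Pow(4, 2)))) = Mul(Rational(1, 4), Mul(10, Mul(6, 16))) = Mul(Rational(1, 4), Mul(10, 96)) = Mul(Rational(1, 4), 960) = 240)
Mul(-1, O) = Mul(-1, 240) = -240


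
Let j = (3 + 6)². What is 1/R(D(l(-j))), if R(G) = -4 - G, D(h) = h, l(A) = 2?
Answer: -⅙ ≈ -0.16667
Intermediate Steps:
j = 81 (j = 9² = 81)
1/R(D(l(-j))) = 1/(-4 - 1*2) = 1/(-4 - 2) = 1/(-6) = -⅙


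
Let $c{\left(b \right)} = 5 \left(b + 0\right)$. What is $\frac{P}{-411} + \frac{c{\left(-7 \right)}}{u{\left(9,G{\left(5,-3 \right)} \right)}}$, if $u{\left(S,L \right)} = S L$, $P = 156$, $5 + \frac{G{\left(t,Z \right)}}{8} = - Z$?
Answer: $- \frac{2693}{19728} \approx -0.13651$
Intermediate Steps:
$G{\left(t,Z \right)} = -40 - 8 Z$ ($G{\left(t,Z \right)} = -40 + 8 \left(- Z\right) = -40 - 8 Z$)
$c{\left(b \right)} = 5 b$
$u{\left(S,L \right)} = L S$
$\frac{P}{-411} + \frac{c{\left(-7 \right)}}{u{\left(9,G{\left(5,-3 \right)} \right)}} = \frac{156}{-411} + \frac{5 \left(-7\right)}{\left(-40 - -24\right) 9} = 156 \left(- \frac{1}{411}\right) - \frac{35}{\left(-40 + 24\right) 9} = - \frac{52}{137} - \frac{35}{\left(-16\right) 9} = - \frac{52}{137} - \frac{35}{-144} = - \frac{52}{137} - - \frac{35}{144} = - \frac{52}{137} + \frac{35}{144} = - \frac{2693}{19728}$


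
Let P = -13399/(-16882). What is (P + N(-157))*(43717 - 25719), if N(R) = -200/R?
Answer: 49314906957/1325237 ≈ 37212.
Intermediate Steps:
P = 13399/16882 (P = -13399*(-1/16882) = 13399/16882 ≈ 0.79369)
(P + N(-157))*(43717 - 25719) = (13399/16882 - 200/(-157))*(43717 - 25719) = (13399/16882 - 200*(-1/157))*17998 = (13399/16882 + 200/157)*17998 = (5480043/2650474)*17998 = 49314906957/1325237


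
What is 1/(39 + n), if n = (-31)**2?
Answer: 1/1000 ≈ 0.0010000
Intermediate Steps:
n = 961
1/(39 + n) = 1/(39 + 961) = 1/1000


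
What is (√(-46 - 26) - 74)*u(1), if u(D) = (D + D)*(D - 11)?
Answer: 1480 - 120*I*√2 ≈ 1480.0 - 169.71*I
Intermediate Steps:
u(D) = 2*D*(-11 + D) (u(D) = (2*D)*(-11 + D) = 2*D*(-11 + D))
(√(-46 - 26) - 74)*u(1) = (√(-46 - 26) - 74)*(2*1*(-11 + 1)) = (√(-72) - 74)*(2*1*(-10)) = (6*I*√2 - 74)*(-20) = (-74 + 6*I*√2)*(-20) = 1480 - 120*I*√2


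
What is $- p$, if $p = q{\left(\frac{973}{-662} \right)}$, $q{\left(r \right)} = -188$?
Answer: $188$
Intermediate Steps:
$p = -188$
$- p = \left(-1\right) \left(-188\right) = 188$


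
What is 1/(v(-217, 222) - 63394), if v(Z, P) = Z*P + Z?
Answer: -1/111785 ≈ -8.9457e-6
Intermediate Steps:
v(Z, P) = Z + P*Z (v(Z, P) = P*Z + Z = Z + P*Z)
1/(v(-217, 222) - 63394) = 1/(-217*(1 + 222) - 63394) = 1/(-217*223 - 63394) = 1/(-48391 - 63394) = 1/(-111785) = -1/111785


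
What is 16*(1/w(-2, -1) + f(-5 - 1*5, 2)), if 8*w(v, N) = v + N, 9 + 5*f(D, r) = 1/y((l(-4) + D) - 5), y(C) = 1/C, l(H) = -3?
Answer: -1936/15 ≈ -129.07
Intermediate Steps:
f(D, r) = -17/5 + D/5 (f(D, r) = -9/5 + 1/(5*(1/((-3 + D) - 5))) = -9/5 + 1/(5*(1/(-8 + D))) = -9/5 + (-8 + D)/5 = -9/5 + (-8/5 + D/5) = -17/5 + D/5)
w(v, N) = N/8 + v/8 (w(v, N) = (v + N)/8 = (N + v)/8 = N/8 + v/8)
16*(1/w(-2, -1) + f(-5 - 1*5, 2)) = 16*(1/((⅛)*(-1) + (⅛)*(-2)) + (-17/5 + (-5 - 1*5)/5)) = 16*(1/(-⅛ - ¼) + (-17/5 + (-5 - 5)/5)) = 16*(1/(-3/8) + (-17/5 + (⅕)*(-10))) = 16*(1*(-8/3) + (-17/5 - 2)) = 16*(-8/3 - 27/5) = 16*(-121/15) = -1936/15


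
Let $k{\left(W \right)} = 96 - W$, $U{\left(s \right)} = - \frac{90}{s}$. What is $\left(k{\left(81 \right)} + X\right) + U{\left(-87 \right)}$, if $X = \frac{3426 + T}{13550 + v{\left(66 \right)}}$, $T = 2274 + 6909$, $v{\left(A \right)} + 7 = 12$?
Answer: $\frac{6668736}{393095} \approx 16.965$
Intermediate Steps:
$v{\left(A \right)} = 5$ ($v{\left(A \right)} = -7 + 12 = 5$)
$T = 9183$
$X = \frac{12609}{13555}$ ($X = \frac{3426 + 9183}{13550 + 5} = \frac{12609}{13555} \approx 0.93021$)
$\left(k{\left(81 \right)} + X\right) + U{\left(-87 \right)} = \left(\left(96 - 81\right) + \frac{12609}{13555}\right) - \frac{90}{-87} = \left(\left(96 - 81\right) + \frac{12609}{13555}\right) - - \frac{30}{29} = \left(15 + \frac{12609}{13555}\right) + \frac{30}{29} = \frac{215934}{13555} + \frac{30}{29} = \frac{6668736}{393095}$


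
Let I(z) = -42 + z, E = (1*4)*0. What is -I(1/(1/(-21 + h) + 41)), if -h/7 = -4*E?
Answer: 36099/860 ≈ 41.976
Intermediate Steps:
E = 0 (E = 4*0 = 0)
h = 0 (h = -(-28)*0 = -7*0 = 0)
-I(1/(1/(-21 + h) + 41)) = -(-42 + 1/(1/(-21 + 0) + 41)) = -(-42 + 1/(1/(-21) + 41)) = -(-42 + 1/(-1/21 + 41)) = -(-42 + 1/(860/21)) = -(-42 + 21/860) = -1*(-36099/860) = 36099/860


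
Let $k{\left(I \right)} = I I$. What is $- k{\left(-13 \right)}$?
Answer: $-169$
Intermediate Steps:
$k{\left(I \right)} = I^{2}$
$- k{\left(-13 \right)} = - \left(-13\right)^{2} = \left(-1\right) 169 = -169$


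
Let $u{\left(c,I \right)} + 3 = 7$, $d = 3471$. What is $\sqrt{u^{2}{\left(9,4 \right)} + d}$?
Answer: $\sqrt{3487} \approx 59.051$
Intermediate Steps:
$u{\left(c,I \right)} = 4$ ($u{\left(c,I \right)} = -3 + 7 = 4$)
$\sqrt{u^{2}{\left(9,4 \right)} + d} = \sqrt{4^{2} + 3471} = \sqrt{16 + 3471} = \sqrt{3487}$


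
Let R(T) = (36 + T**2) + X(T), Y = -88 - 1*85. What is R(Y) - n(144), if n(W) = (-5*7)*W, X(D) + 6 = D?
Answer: 34826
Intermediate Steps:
X(D) = -6 + D
Y = -173 (Y = -88 - 85 = -173)
R(T) = 30 + T + T**2 (R(T) = (36 + T**2) + (-6 + T) = 30 + T + T**2)
n(W) = -35*W
R(Y) - n(144) = (30 - 173 + (-173)**2) - (-35)*144 = (30 - 173 + 29929) - 1*(-5040) = 29786 + 5040 = 34826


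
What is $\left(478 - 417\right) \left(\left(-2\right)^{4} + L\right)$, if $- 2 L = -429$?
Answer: $\frac{28121}{2} \approx 14061.0$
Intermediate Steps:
$L = \frac{429}{2}$ ($L = \left(- \frac{1}{2}\right) \left(-429\right) = \frac{429}{2} \approx 214.5$)
$\left(478 - 417\right) \left(\left(-2\right)^{4} + L\right) = \left(478 - 417\right) \left(\left(-2\right)^{4} + \frac{429}{2}\right) = 61 \left(16 + \frac{429}{2}\right) = 61 \cdot \frac{461}{2} = \frac{28121}{2}$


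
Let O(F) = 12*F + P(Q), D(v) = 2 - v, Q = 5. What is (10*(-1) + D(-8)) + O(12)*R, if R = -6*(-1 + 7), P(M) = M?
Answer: -5364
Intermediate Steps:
O(F) = 5 + 12*F (O(F) = 12*F + 5 = 5 + 12*F)
R = -36 (R = -6*6 = -36)
(10*(-1) + D(-8)) + O(12)*R = (10*(-1) + (2 - 1*(-8))) + (5 + 12*12)*(-36) = (-10 + (2 + 8)) + (5 + 144)*(-36) = (-10 + 10) + 149*(-36) = 0 - 5364 = -5364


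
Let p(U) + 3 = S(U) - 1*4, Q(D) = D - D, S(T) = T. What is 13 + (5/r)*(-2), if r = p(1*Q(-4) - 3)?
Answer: 14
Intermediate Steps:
Q(D) = 0
p(U) = -7 + U (p(U) = -3 + (U - 1*4) = -3 + (U - 4) = -3 + (-4 + U) = -7 + U)
r = -10 (r = -7 + (1*0 - 3) = -7 + (0 - 3) = -7 - 3 = -10)
13 + (5/r)*(-2) = 13 + (5/(-10))*(-2) = 13 + (5*(-1/10))*(-2) = 13 - 1/2*(-2) = 13 + 1 = 14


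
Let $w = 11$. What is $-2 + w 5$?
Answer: $53$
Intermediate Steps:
$-2 + w 5 = -2 + 11 \cdot 5 = -2 + 55 = 53$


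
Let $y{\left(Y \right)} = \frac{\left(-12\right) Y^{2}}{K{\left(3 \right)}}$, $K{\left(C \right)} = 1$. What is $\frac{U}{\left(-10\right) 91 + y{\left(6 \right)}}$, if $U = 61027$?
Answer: $- \frac{61027}{1342} \approx -45.475$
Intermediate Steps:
$y{\left(Y \right)} = - 12 Y^{2}$ ($y{\left(Y \right)} = \frac{\left(-12\right) Y^{2}}{1} = - 12 Y^{2} \cdot 1 = - 12 Y^{2}$)
$\frac{U}{\left(-10\right) 91 + y{\left(6 \right)}} = \frac{61027}{\left(-10\right) 91 - 12 \cdot 6^{2}} = \frac{61027}{-910 - 432} = \frac{61027}{-1342} = 61027 \left(- \frac{1}{1342}\right) = - \frac{61027}{1342}$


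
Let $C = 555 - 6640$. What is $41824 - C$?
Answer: $47909$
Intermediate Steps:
$C = -6085$
$41824 - C = 41824 - -6085 = 41824 + 6085 = 47909$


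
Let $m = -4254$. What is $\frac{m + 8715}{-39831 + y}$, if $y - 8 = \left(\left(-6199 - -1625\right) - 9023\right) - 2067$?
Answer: $- \frac{4461}{55487} \approx -0.080397$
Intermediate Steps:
$y = -15656$ ($y = 8 - 15664 = -15656$)
$\frac{m + 8715}{-39831 + y} = \frac{-4254 + 8715}{-39831 - 15656} = \frac{4461}{-55487} = 4461 \left(- \frac{1}{55487}\right) = - \frac{4461}{55487}$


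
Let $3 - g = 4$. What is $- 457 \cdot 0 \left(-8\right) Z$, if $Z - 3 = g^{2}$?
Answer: $0$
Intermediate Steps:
$g = -1$ ($g = 3 - 4 = -1$)
$Z = 4$ ($Z = 3 + \left(-1\right)^{2} = 3 + 1 = 4$)
$- 457 \cdot 0 \left(-8\right) Z = - 457 \cdot 0 \left(-8\right) 4 = - 457 \cdot 0 \cdot 4 = \left(-457\right) 0 = 0$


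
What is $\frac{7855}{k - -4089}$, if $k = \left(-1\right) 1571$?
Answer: $\frac{7855}{2518} \approx 3.1195$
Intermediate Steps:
$k = -1571$
$\frac{7855}{k - -4089} = \frac{7855}{-1571 - -4089} = \frac{7855}{-1571 + 4089} = \frac{7855}{2518}$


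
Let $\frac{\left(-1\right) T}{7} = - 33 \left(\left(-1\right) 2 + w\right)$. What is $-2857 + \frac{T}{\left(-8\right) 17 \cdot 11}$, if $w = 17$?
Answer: $- \frac{388867}{136} \approx -2859.3$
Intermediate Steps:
$T = 3465$ ($T = - 7 \left(- 33 \left(\left(-1\right) 2 + 17\right)\right) = - 7 \left(- 33 \left(-2 + 17\right)\right) = - 7 \left(\left(-33\right) 15\right) = \left(-7\right) \left(-495\right) = 3465$)
$-2857 + \frac{T}{\left(-8\right) 17 \cdot 11} = -2857 + \frac{3465}{\left(-8\right) 17 \cdot 11} = -2857 + \frac{3465}{\left(-136\right) 11} = -2857 + \frac{3465}{-1496} = -2857 + 3465 \left(- \frac{1}{1496}\right) = -2857 - \frac{315}{136} = - \frac{388867}{136}$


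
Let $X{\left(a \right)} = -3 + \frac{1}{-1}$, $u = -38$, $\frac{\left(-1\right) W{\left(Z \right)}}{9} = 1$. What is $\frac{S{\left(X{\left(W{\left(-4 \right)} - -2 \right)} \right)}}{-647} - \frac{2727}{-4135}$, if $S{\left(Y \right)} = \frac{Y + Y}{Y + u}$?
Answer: $\frac{37035209}{56182245} \approx 0.6592$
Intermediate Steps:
$W{\left(Z \right)} = -9$ ($W{\left(Z \right)} = \left(-9\right) 1 = -9$)
$X{\left(a \right)} = -4$ ($X{\left(a \right)} = -3 - 1 = -4$)
$S{\left(Y \right)} = \frac{2 Y}{-38 + Y}$ ($S{\left(Y \right)} = \frac{Y + Y}{Y - 38} = \frac{2 Y}{-38 + Y}$)
$\frac{S{\left(X{\left(W{\left(-4 \right)} - -2 \right)} \right)}}{-647} - \frac{2727}{-4135} = \frac{2 \left(-4\right) \frac{1}{-38 - 4}}{-647} - \frac{2727}{-4135} = 2 \left(-4\right) \frac{1}{-42} \left(- \frac{1}{647}\right) - - \frac{2727}{4135} = 2 \left(-4\right) \left(- \frac{1}{42}\right) \left(- \frac{1}{647}\right) + \frac{2727}{4135} = \frac{4}{21} \left(- \frac{1}{647}\right) + \frac{2727}{4135} = - \frac{4}{13587} + \frac{2727}{4135} = \frac{37035209}{56182245}$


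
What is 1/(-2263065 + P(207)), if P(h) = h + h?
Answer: -1/2262651 ≈ -4.4196e-7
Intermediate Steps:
P(h) = 2*h
1/(-2263065 + P(207)) = 1/(-2263065 + 2*207) = 1/(-2263065 + 414) = 1/(-2262651) = -1/2262651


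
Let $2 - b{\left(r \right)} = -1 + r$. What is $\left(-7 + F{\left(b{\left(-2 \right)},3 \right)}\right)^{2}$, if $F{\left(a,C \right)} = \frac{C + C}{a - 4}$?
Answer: $1$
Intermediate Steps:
$b{\left(r \right)} = 3 - r$ ($b{\left(r \right)} = 2 - \left(-1 + r\right) = 3 - r$)
$F{\left(a,C \right)} = \frac{2 C}{-4 + a}$
$\left(-7 + F{\left(b{\left(-2 \right)},3 \right)}\right)^{2} = \left(-7 + 2 \cdot 3 \frac{1}{-4 + \left(3 - -2\right)}\right)^{2} = \left(-7 + 2 \cdot 3 \frac{1}{-4 + \left(3 + 2\right)}\right)^{2} = \left(-7 + 2 \cdot 3 \frac{1}{-4 + 5}\right)^{2} = \left(-7 + 2 \cdot 3 \cdot 1^{-1}\right)^{2} = \left(-7 + 2 \cdot 3 \cdot 1\right)^{2} = \left(-7 + 6\right)^{2} = \left(-1\right)^{2} = 1$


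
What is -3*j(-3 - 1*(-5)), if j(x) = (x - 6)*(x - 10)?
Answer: -96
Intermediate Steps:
j(x) = (-10 + x)*(-6 + x) (j(x) = (-6 + x)*(-10 + x) = (-10 + x)*(-6 + x))
-3*j(-3 - 1*(-5)) = -3*(60 + (-3 - 1*(-5))² - 16*(-3 - 1*(-5))) = -3*(60 + (-3 + 5)² - 16*(-3 + 5)) = -3*(60 + 2² - 16*2) = -3*(60 + 4 - 32) = -3*32 = -96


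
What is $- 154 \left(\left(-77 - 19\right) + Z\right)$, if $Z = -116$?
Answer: $32648$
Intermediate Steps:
$- 154 \left(\left(-77 - 19\right) + Z\right) = - 154 \left(\left(-77 - 19\right) - 116\right) = - 154 \left(-96 - 116\right) = \left(-154\right) \left(-212\right) = 32648$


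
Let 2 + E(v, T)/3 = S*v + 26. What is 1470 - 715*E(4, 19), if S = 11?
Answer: -144390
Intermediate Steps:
E(v, T) = 72 + 33*v (E(v, T) = -6 + 3*(11*v + 26) = -6 + 3*(26 + 11*v) = -6 + (78 + 33*v) = 72 + 33*v)
1470 - 715*E(4, 19) = 1470 - 715*(72 + 33*4) = 1470 - 715*(72 + 132) = 1470 - 715*204 = 1470 - 145860 = -144390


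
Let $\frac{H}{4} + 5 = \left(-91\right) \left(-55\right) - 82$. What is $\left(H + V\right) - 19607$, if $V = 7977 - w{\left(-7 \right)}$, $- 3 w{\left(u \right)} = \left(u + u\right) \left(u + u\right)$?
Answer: $\frac{24322}{3} \approx 8107.3$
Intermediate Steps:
$w{\left(u \right)} = - \frac{4 u^{2}}{3}$ ($w{\left(u \right)} = - \frac{\left(u + u\right) \left(u + u\right)}{3} = - \frac{2 u 2 u}{3} = - \frac{4 u^{2}}{3}$)
$H = 19672$ ($H = -20 + 4 \left(\left(-91\right) \left(-55\right) - 82\right) = -20 + 4 \left(5005 - 82\right) = -20 + 4 \cdot 4923 = -20 + 19692 = 19672$)
$V = \frac{24127}{3}$ ($V = 7977 - - \frac{4 \left(-7\right)^{2}}{3} = 7977 - \left(- \frac{4}{3}\right) 49 = 7977 - - \frac{196}{3} = 7977 + \frac{196}{3} = \frac{24127}{3} \approx 8042.3$)
$\left(H + V\right) - 19607 = \left(19672 + \frac{24127}{3}\right) - 19607 = \frac{83143}{3} - 19607 = \frac{24322}{3}$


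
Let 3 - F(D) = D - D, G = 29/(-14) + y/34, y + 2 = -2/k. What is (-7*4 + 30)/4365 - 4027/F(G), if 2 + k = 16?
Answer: -5859283/4365 ≈ -1342.3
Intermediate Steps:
k = 14 (k = -2 + 16 = 14)
y = -15/7 (y = -2 - 2/14 = -2 - 2*1/14 = -2 - 1/7 = -15/7 ≈ -2.1429)
G = -254/119 (G = 29/(-14) - 15/7/34 = 29*(-1/14) - 15/7*1/34 = -29/14 - 15/238 = -254/119 ≈ -2.1345)
F(D) = 3 (F(D) = 3 - (D - D) = 3 - 1*0 = 3 + 0 = 3)
(-7*4 + 30)/4365 - 4027/F(G) = (-7*4 + 30)/4365 - 4027/3 = (-28 + 30)*(1/4365) - 4027*1/3 = 2*(1/4365) - 4027/3 = 2/4365 - 4027/3 = -5859283/4365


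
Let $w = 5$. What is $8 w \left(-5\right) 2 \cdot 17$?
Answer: $-6800$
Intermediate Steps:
$8 w \left(-5\right) 2 \cdot 17 = 8 \cdot 5 \left(-5\right) 2 \cdot 17 = 8 \left(\left(-25\right) 2\right) 17 = 8 \left(-50\right) 17 = \left(-400\right) 17 = -6800$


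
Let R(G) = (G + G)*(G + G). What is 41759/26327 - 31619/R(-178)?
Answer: 4459935211/3336578672 ≈ 1.3367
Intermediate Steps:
R(G) = 4*G² (R(G) = (2*G)*(2*G) = 4*G²)
41759/26327 - 31619/R(-178) = 41759/26327 - 31619/(4*(-178)²) = 41759*(1/26327) - 31619/(4*31684) = 41759/26327 - 31619/126736 = 4459935211/3336578672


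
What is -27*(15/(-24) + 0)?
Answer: 135/8 ≈ 16.875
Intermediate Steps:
-27*(15/(-24) + 0) = -27*(15*(-1/24) + 0) = -27*(-5/8 + 0) = -27*(-5/8) = 135/8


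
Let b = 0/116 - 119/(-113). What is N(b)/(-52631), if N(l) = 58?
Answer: -58/52631 ≈ -0.0011020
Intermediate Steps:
b = 119/113 (b = 0*(1/116) - 119*(-1/113) = 0 + 119/113 = 119/113 ≈ 1.0531)
N(b)/(-52631) = 58/(-52631) = 58*(-1/52631) = -58/52631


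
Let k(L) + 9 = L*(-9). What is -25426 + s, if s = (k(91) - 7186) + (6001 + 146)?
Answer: -27293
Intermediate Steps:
k(L) = -9 - 9*L (k(L) = -9 + L*(-9) = -9 - 9*L)
s = -1867 (s = ((-9 - 9*91) - 7186) + (6001 + 146) = ((-9 - 819) - 7186) + 6147 = (-828 - 7186) + 6147 = -8014 + 6147 = -1867)
-25426 + s = -25426 - 1867 = -27293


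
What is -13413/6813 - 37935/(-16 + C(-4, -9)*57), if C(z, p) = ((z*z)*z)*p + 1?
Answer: -233125568/74654583 ≈ -3.1227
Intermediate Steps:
C(z, p) = 1 + p*z**3 (C(z, p) = (z**2*z)*p + 1 = z**3*p + 1 = p*z**3 + 1 = 1 + p*z**3)
-13413/6813 - 37935/(-16 + C(-4, -9)*57) = -13413/6813 - 37935/(-16 + (1 - 9*(-4)**3)*57) = -13413*1/6813 - 37935/(-16 + (1 - 9*(-64))*57) = -4471/2271 - 37935/(-16 + (1 + 576)*57) = -4471/2271 - 37935/(-16 + 577*57) = -4471/2271 - 37935/(-16 + 32889) = -4471/2271 - 37935/32873 = -233125568/74654583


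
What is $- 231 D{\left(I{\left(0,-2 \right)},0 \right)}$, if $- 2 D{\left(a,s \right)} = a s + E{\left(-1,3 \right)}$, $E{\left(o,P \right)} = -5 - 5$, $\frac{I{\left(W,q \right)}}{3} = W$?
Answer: $-1155$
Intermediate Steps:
$I{\left(W,q \right)} = 3 W$
$E{\left(o,P \right)} = -10$ ($E{\left(o,P \right)} = -5 - 5 = -10$)
$D{\left(a,s \right)} = 5 - \frac{a s}{2}$ ($D{\left(a,s \right)} = - \frac{a s - 10}{2} = - \frac{-10 + a s}{2} = 5 - \frac{a s}{2}$)
$- 231 D{\left(I{\left(0,-2 \right)},0 \right)} = - 231 \left(5 - \frac{1}{2} \cdot 3 \cdot 0 \cdot 0\right) = - 231 \left(5 - 0 \cdot 0\right) = - 231 \left(5 + 0\right) = \left(-231\right) 5 = -1155$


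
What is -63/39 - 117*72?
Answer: -109533/13 ≈ -8425.6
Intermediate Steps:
-63/39 - 117*72 = -63*1/39 - 8424 = -21/13 - 8424 = -109533/13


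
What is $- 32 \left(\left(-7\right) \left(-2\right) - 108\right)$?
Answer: $3008$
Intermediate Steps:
$- 32 \left(\left(-7\right) \left(-2\right) - 108\right) = - 32 \left(14 - 108\right) = \left(-32\right) \left(-94\right) = 3008$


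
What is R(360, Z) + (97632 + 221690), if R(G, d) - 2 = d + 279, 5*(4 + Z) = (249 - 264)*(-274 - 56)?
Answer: 320589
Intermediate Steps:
Z = 986 (Z = -4 + ((249 - 264)*(-274 - 56))/5 = -4 + (-15*(-330))/5 = -4 + (⅕)*4950 = -4 + 990 = 986)
R(G, d) = 281 + d (R(G, d) = 2 + (d + 279) = 2 + (279 + d) = 281 + d)
R(360, Z) + (97632 + 221690) = (281 + 986) + (97632 + 221690) = 1267 + 319322 = 320589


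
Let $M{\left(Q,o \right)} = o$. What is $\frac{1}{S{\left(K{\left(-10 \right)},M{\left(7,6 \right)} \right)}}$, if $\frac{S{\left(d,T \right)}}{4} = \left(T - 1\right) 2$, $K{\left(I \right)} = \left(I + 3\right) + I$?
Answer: $\frac{1}{40} \approx 0.025$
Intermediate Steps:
$K{\left(I \right)} = 3 + 2 I$ ($K{\left(I \right)} = \left(3 + I\right) + I = 3 + 2 I$)
$S{\left(d,T \right)} = -8 + 8 T$ ($S{\left(d,T \right)} = 4 \left(T - 1\right) 2 = 4 \left(-1 + T\right) 2 = 4 \left(-2 + 2 T\right) = -8 + 8 T$)
$\frac{1}{S{\left(K{\left(-10 \right)},M{\left(7,6 \right)} \right)}} = \frac{1}{-8 + 8 \cdot 6} = \frac{1}{-8 + 48} = \frac{1}{40}$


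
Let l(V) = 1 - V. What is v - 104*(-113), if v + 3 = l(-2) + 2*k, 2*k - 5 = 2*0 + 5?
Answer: 11762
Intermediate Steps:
k = 5 (k = 5/2 + (2*0 + 5)/2 = 5/2 + (0 + 5)/2 = 5/2 + (1/2)*5 = 5/2 + 5/2 = 5)
v = 10 (v = -3 + ((1 - 1*(-2)) + 2*5) = -3 + ((1 + 2) + 10) = -3 + (3 + 10) = -3 + 13 = 10)
v - 104*(-113) = 10 - 104*(-113) = 10 + 11752 = 11762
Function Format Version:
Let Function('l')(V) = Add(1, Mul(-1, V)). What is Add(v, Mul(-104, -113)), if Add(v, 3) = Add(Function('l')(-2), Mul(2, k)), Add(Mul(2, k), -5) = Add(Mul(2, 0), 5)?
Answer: 11762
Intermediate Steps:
k = 5 (k = Add(Rational(5, 2), Mul(Rational(1, 2), Add(Mul(2, 0), 5))) = Add(Rational(5, 2), Mul(Rational(1, 2), Add(0, 5))) = Add(Rational(5, 2), Mul(Rational(1, 2), 5)) = Add(Rational(5, 2), Rational(5, 2)) = 5)
v = 10 (v = Add(-3, Add(Add(1, Mul(-1, -2)), Mul(2, 5))) = Add(-3, Add(Add(1, 2), 10)) = Add(-3, Add(3, 10)) = Add(-3, 13) = 10)
Add(v, Mul(-104, -113)) = Add(10, Mul(-104, -113)) = Add(10, 11752) = 11762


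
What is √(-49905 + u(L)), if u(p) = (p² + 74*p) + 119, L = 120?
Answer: I*√26506 ≈ 162.81*I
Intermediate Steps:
u(p) = 119 + p² + 74*p
√(-49905 + u(L)) = √(-49905 + (119 + 120² + 74*120)) = √(-49905 + (119 + 14400 + 8880)) = √(-49905 + 23399) = √(-26506) = I*√26506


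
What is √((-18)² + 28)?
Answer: 4*√22 ≈ 18.762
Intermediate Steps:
√((-18)² + 28) = √(324 + 28) = √352 = 4*√22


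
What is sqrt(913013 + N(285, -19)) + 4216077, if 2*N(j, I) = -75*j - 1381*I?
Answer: 4216077 + sqrt(915445) ≈ 4.2170e+6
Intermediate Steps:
N(j, I) = -1381*I/2 - 75*j/2 (N(j, I) = (-75*j - 1381*I)/2 = (-1381*I - 75*j)/2 = -1381*I/2 - 75*j/2)
sqrt(913013 + N(285, -19)) + 4216077 = sqrt(913013 + (-1381/2*(-19) - 75/2*285)) + 4216077 = sqrt(913013 + (26239/2 - 21375/2)) + 4216077 = sqrt(913013 + 2432) + 4216077 = sqrt(915445) + 4216077 = 4216077 + sqrt(915445)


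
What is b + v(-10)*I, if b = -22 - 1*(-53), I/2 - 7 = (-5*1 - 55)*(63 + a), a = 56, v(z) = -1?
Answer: 14297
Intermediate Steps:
I = -14266 (I = 14 + 2*((-5*1 - 55)*(63 + 56)) = 14 + 2*((-5 - 55)*119) = 14 + 2*(-60*119) = 14 + 2*(-7140) = 14 - 14280 = -14266)
b = 31 (b = -22 + 53 = 31)
b + v(-10)*I = 31 - 1*(-14266) = 31 + 14266 = 14297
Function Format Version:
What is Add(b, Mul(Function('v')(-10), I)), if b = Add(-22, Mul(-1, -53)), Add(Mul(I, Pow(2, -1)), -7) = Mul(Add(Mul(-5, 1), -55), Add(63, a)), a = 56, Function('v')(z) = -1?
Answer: 14297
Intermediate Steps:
I = -14266 (I = Add(14, Mul(2, Mul(Add(Mul(-5, 1), -55), Add(63, 56)))) = Add(14, Mul(2, Mul(Add(-5, -55), 119))) = Add(14, Mul(2, Mul(-60, 119))) = Add(14, Mul(2, -7140)) = Add(14, -14280) = -14266)
b = 31 (b = Add(-22, 53) = 31)
Add(b, Mul(Function('v')(-10), I)) = Add(31, Mul(-1, -14266)) = Add(31, 14266) = 14297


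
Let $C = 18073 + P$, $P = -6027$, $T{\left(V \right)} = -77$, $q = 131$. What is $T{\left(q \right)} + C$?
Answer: $11969$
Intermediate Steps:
$C = 12046$ ($C = 18073 - 6027 = 12046$)
$T{\left(q \right)} + C = -77 + 12046 = 11969$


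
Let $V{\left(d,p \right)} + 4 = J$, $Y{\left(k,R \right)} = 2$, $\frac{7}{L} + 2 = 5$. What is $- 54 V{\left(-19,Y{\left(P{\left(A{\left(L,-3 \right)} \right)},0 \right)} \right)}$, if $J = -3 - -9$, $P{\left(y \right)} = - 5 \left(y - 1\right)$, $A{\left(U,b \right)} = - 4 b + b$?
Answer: $-108$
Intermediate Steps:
$L = \frac{7}{3}$ ($L = \frac{7}{-2 + 5} = \frac{7}{3} \approx 2.3333$)
$A{\left(U,b \right)} = - 3 b$
$P{\left(y \right)} = 5 - 5 y$ ($P{\left(y \right)} = - 5 \left(-1 + y\right) = 5 - 5 y$)
$J = 6$ ($J = -3 + 9 = 6$)
$V{\left(d,p \right)} = 2$ ($V{\left(d,p \right)} = -4 + 6 = 2$)
$- 54 V{\left(-19,Y{\left(P{\left(A{\left(L,-3 \right)} \right)},0 \right)} \right)} = \left(-54\right) 2 = -108$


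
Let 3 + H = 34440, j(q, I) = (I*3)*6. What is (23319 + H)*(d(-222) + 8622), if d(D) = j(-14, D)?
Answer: 267179256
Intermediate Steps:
j(q, I) = 18*I (j(q, I) = (3*I)*6 = 18*I)
d(D) = 18*D
H = 34437 (H = -3 + 34440 = 34437)
(23319 + H)*(d(-222) + 8622) = (23319 + 34437)*(18*(-222) + 8622) = 57756*(-3996 + 8622) = 57756*4626 = 267179256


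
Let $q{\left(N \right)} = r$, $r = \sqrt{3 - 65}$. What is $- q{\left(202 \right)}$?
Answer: $- i \sqrt{62} \approx - 7.874 i$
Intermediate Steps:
$r = i \sqrt{62}$ ($r = \sqrt{-62} = i \sqrt{62} \approx 7.874 i$)
$q{\left(N \right)} = i \sqrt{62}$
$- q{\left(202 \right)} = - i \sqrt{62}$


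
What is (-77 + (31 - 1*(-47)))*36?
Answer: 36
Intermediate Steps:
(-77 + (31 - 1*(-47)))*36 = (-77 + (31 + 47))*36 = (-77 + 78)*36 = 1*36 = 36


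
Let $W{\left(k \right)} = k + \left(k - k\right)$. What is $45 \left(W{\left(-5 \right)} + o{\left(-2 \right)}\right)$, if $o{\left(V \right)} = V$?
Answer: $-315$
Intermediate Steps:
$W{\left(k \right)} = k$ ($W{\left(k \right)} = k + 0 = k$)
$45 \left(W{\left(-5 \right)} + o{\left(-2 \right)}\right) = 45 \left(-5 - 2\right) = 45 \left(-7\right) = -315$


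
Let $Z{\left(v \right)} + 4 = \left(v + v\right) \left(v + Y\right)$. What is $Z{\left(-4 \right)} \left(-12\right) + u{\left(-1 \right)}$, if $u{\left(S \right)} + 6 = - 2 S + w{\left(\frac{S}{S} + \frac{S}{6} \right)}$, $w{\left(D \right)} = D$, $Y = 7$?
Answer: $\frac{1997}{6} \approx 332.83$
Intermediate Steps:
$u{\left(S \right)} = -5 - \frac{11 S}{6}$ ($u{\left(S \right)} = -6 - \left(2 S - \frac{S}{6} - \frac{S}{S}\right) = -6 - \left(-1 + 2 S - S \frac{1}{6}\right) = -6 - \left(-1 + \frac{11 S}{6}\right) = -5 - \frac{11 S}{6}$)
$Z{\left(v \right)} = -4 + 2 v \left(7 + v\right)$ ($Z{\left(v \right)} = -4 + \left(v + v\right) \left(v + 7\right) = -4 + 2 v \left(7 + v\right)$)
$Z{\left(-4 \right)} \left(-12\right) + u{\left(-1 \right)} = \left(-4 + 2 \left(-4\right)^{2} + 14 \left(-4\right)\right) \left(-12\right) - \frac{19}{6} = \left(-4 + 2 \cdot 16 - 56\right) \left(-12\right) + \left(-5 + \frac{11}{6}\right) = \left(-4 + 32 - 56\right) \left(-12\right) - \frac{19}{6} = \left(-28\right) \left(-12\right) - \frac{19}{6} = 336 - \frac{19}{6} = \frac{1997}{6}$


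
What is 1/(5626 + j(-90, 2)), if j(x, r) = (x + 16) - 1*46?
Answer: 1/5506 ≈ 0.00018162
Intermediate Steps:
j(x, r) = -30 + x (j(x, r) = (16 + x) - 46 = -30 + x)
1/(5626 + j(-90, 2)) = 1/(5626 + (-30 - 90)) = 1/(5626 - 120) = 1/5506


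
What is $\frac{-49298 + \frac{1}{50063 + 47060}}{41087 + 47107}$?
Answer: $- \frac{4787969653}{8565665862} \approx -0.55897$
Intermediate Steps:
$\frac{-49298 + \frac{1}{50063 + 47060}}{41087 + 47107} = \frac{-49298 + \frac{1}{97123}}{88194} = \left(-49298 + \frac{1}{97123}\right) \frac{1}{88194} = \left(- \frac{4787969653}{97123}\right) \frac{1}{88194} = - \frac{4787969653}{8565665862}$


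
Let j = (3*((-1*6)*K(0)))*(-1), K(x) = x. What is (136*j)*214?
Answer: 0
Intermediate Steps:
j = 0 (j = (3*(-1*6*0))*(-1) = (3*(-6*0))*(-1) = (3*0)*(-1) = 0*(-1) = 0)
(136*j)*214 = (136*0)*214 = 0*214 = 0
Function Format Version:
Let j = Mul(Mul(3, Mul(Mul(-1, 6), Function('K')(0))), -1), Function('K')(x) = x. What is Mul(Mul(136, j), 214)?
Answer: 0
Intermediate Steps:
j = 0 (j = Mul(Mul(3, Mul(Mul(-1, 6), 0)), -1) = Mul(Mul(3, Mul(-6, 0)), -1) = Mul(Mul(3, 0), -1) = Mul(0, -1) = 0)
Mul(Mul(136, j), 214) = Mul(Mul(136, 0), 214) = Mul(0, 214) = 0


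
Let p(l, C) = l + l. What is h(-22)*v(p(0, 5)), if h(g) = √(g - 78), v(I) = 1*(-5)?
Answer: -50*I ≈ -50.0*I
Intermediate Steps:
p(l, C) = 2*l
v(I) = -5
h(g) = √(-78 + g)
h(-22)*v(p(0, 5)) = √(-78 - 22)*(-5) = √(-100)*(-5) = (10*I)*(-5) = -50*I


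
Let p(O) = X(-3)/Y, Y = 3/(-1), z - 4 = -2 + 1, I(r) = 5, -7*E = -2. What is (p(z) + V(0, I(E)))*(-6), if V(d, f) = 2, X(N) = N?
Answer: -18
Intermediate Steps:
E = 2/7 (E = -⅐*(-2) = 2/7 ≈ 0.28571)
z = 3 (z = 4 + (-2 + 1) = 4 - 1 = 3)
Y = -3 (Y = 3*(-1) = -3)
p(O) = 1 (p(O) = -3/(-3) = -3*(-⅓) = 1)
(p(z) + V(0, I(E)))*(-6) = (1 + 2)*(-6) = 3*(-6) = -18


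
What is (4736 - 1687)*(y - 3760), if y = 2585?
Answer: -3582575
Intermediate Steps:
(4736 - 1687)*(y - 3760) = (4736 - 1687)*(2585 - 3760) = 3049*(-1175) = -3582575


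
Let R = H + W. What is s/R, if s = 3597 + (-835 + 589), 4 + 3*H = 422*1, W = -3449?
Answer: -10053/9929 ≈ -1.0125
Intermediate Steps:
H = 418/3 (H = -4/3 + (422*1)/3 = -4/3 + (1/3)*422 = -4/3 + 422/3 = 418/3 ≈ 139.33)
s = 3351 (s = 3597 - 246 = 3351)
R = -9929/3 (R = 418/3 - 3449 = -9929/3 ≈ -3309.7)
s/R = 3351/(-9929/3) = 3351*(-3/9929) = -10053/9929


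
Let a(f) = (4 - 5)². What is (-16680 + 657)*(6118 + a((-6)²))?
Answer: -98044737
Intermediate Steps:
a(f) = 1 (a(f) = (-1)² = 1)
(-16680 + 657)*(6118 + a((-6)²)) = (-16680 + 657)*(6118 + 1) = -16023*6119 = -98044737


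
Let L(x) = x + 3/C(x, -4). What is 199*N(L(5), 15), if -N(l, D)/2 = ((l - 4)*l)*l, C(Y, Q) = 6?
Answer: -72237/4 ≈ -18059.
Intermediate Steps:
L(x) = 1/2 + x (L(x) = x + 3/6 = x + 3*(1/6) = x + 1/2 = 1/2 + x)
N(l, D) = -2*l**2*(-4 + l) (N(l, D) = -2*(l - 4)*l*l = -2*(-4 + l)*l*l = -2*l*(-4 + l)*l = -2*l**2*(-4 + l))
199*N(L(5), 15) = 199*(2*(1/2 + 5)**2*(4 - (1/2 + 5))) = 199*(2*(11/2)**2*(4 - 1*11/2)) = 199*(2*(121/4)*(4 - 11/2)) = 199*(2*(121/4)*(-3/2)) = 199*(-363/4) = -72237/4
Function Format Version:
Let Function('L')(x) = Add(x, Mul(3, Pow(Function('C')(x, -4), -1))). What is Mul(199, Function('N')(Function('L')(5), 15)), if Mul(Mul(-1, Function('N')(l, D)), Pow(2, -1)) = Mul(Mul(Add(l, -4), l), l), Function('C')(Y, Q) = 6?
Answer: Rational(-72237, 4) ≈ -18059.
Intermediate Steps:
Function('L')(x) = Add(Rational(1, 2), x) (Function('L')(x) = Add(x, Mul(3, Pow(6, -1))) = Add(x, Mul(3, Rational(1, 6))) = Add(x, Rational(1, 2)) = Add(Rational(1, 2), x))
Function('N')(l, D) = Mul(-2, Pow(l, 2), Add(-4, l)) (Function('N')(l, D) = Mul(-2, Mul(Mul(Add(l, -4), l), l)) = Mul(-2, Mul(Mul(Add(-4, l), l), l)) = Mul(-2, Mul(Mul(l, Add(-4, l)), l)) = Mul(-2, Mul(Pow(l, 2), Add(-4, l))) = Mul(-2, Pow(l, 2), Add(-4, l)))
Mul(199, Function('N')(Function('L')(5), 15)) = Mul(199, Mul(2, Pow(Add(Rational(1, 2), 5), 2), Add(4, Mul(-1, Add(Rational(1, 2), 5))))) = Mul(199, Mul(2, Pow(Rational(11, 2), 2), Add(4, Mul(-1, Rational(11, 2))))) = Mul(199, Mul(2, Rational(121, 4), Add(4, Rational(-11, 2)))) = Mul(199, Mul(2, Rational(121, 4), Rational(-3, 2))) = Mul(199, Rational(-363, 4)) = Rational(-72237, 4)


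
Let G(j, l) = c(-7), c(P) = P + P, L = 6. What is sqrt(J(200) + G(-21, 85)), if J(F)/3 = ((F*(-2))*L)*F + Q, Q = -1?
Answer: I*sqrt(1440017) ≈ 1200.0*I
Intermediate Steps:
c(P) = 2*P
G(j, l) = -14 (G(j, l) = 2*(-7) = -14)
J(F) = -3 - 36*F**2 (J(F) = 3*(((F*(-2))*6)*F - 1) = 3*((-2*F*6)*F - 1) = 3*((-12*F)*F - 1) = 3*(-12*F**2 - 1) = 3*(-1 - 12*F**2) = -3 - 36*F**2)
sqrt(J(200) + G(-21, 85)) = sqrt((-3 - 36*200**2) - 14) = sqrt((-3 - 36*40000) - 14) = sqrt((-3 - 1440000) - 14) = sqrt(-1440003 - 14) = sqrt(-1440017) = I*sqrt(1440017)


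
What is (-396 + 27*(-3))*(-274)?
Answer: 130698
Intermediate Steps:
(-396 + 27*(-3))*(-274) = (-396 - 81)*(-274) = -477*(-274) = 130698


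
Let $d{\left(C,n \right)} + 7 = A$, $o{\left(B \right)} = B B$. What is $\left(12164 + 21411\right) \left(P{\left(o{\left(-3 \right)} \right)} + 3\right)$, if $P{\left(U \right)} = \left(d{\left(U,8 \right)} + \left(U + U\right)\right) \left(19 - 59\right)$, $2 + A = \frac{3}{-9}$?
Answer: $- \frac{34615825}{3} \approx -1.1539 \cdot 10^{7}$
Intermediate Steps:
$o{\left(B \right)} = B^{2}$
$A = - \frac{7}{3}$ ($A = -2 + \frac{3}{-9} = -2 + 3 \left(- \frac{1}{9}\right) = -2 - \frac{1}{3} = - \frac{7}{3} \approx -2.3333$)
$d{\left(C,n \right)} = - \frac{28}{3}$ ($d{\left(C,n \right)} = -7 - \frac{7}{3} = - \frac{28}{3}$)
$P{\left(U \right)} = \frac{1120}{3} - 80 U$ ($P{\left(U \right)} = \left(- \frac{28}{3} + \left(U + U\right)\right) \left(19 - 59\right) = \left(- \frac{28}{3} + 2 U\right) \left(-40\right) = \frac{1120}{3} - 80 U$)
$\left(12164 + 21411\right) \left(P{\left(o{\left(-3 \right)} \right)} + 3\right) = \left(12164 + 21411\right) \left(\left(\frac{1120}{3} - 80 \left(-3\right)^{2}\right) + 3\right) = 33575 \left(\left(\frac{1120}{3} - 720\right) + 3\right) = 33575 \left(- \frac{1040}{3} + 3\right) = 33575 \left(- \frac{1031}{3}\right) = - \frac{34615825}{3}$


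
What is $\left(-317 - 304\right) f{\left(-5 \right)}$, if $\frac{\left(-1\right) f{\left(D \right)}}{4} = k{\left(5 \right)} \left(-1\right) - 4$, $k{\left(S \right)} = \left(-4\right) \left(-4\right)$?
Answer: $-49680$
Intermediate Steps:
$k{\left(S \right)} = 16$
$f{\left(D \right)} = 80$ ($f{\left(D \right)} = - 4 \left(16 \left(-1\right) - 4\right) = - 4 \left(-16 - 4\right) = \left(-4\right) \left(-20\right) = 80$)
$\left(-317 - 304\right) f{\left(-5 \right)} = \left(-317 - 304\right) 80 = \left(-621\right) 80 = -49680$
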